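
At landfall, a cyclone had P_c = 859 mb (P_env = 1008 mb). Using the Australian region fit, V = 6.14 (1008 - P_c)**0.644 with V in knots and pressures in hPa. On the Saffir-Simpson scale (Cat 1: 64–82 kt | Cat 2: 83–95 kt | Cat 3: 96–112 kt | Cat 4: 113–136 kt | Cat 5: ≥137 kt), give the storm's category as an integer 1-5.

5

ΔP = 1008 − 859 = 149 mb.
V ≈ 6.14 × 149^0.644 = 6.14 × 25.09 ≈ 154 kt.
154 kt falls in the Category 5 band.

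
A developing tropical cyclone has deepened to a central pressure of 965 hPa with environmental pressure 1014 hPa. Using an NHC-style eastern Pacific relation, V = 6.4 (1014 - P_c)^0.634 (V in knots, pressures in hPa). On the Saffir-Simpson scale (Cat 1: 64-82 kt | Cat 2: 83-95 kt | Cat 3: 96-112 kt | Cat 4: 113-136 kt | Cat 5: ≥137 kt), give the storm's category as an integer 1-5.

ΔP = 1014 − 965 = 49 hPa.
V ≈ 6.4 × 49^0.634 = 6.4 × 11.79 ≈ 75 kt.
75 kt falls in the Category 1 band.

1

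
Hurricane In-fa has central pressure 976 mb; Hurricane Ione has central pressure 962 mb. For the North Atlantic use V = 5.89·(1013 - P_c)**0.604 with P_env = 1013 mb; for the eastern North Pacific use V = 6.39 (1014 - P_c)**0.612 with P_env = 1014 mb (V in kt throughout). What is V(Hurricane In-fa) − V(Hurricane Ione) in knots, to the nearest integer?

-20 kt

Hurricane In-fa: ΔP = 37; V ≈ 5.89 × 37^0.604 ≈ 52.16 kt.
Hurricane Ione: ΔP = 52; V ≈ 6.39 × 52^0.612 ≈ 71.73 kt.
Difference ≈ 52.16 − 71.73 = -19.57 → -20 kt.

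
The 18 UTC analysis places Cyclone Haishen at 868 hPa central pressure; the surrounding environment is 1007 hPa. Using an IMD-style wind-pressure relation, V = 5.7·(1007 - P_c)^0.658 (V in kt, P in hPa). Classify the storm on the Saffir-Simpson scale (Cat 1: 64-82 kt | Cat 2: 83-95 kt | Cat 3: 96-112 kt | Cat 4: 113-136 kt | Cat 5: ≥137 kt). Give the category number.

5

ΔP = 1007 − 868 = 139 hPa.
V ≈ 5.7 × 139^0.658 = 5.7 × 25.71 ≈ 147 kt.
147 kt falls in the Category 5 band.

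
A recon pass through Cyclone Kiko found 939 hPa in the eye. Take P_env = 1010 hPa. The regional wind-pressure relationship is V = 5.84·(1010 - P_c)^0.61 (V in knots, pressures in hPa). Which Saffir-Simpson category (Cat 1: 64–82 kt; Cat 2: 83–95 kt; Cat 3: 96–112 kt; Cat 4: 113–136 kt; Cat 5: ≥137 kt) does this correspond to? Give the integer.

ΔP = 1010 − 939 = 71 hPa.
V ≈ 5.84 × 71^0.61 = 5.84 × 13.47 ≈ 79 kt.
79 kt falls in the Category 1 band.

1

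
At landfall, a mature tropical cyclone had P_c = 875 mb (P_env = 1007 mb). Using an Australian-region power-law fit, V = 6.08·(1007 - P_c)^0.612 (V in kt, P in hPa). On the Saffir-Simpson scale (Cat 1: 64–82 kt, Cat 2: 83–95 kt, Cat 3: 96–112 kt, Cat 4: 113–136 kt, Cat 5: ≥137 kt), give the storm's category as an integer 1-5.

ΔP = 1007 − 875 = 132 mb.
V ≈ 6.08 × 132^0.612 = 6.08 × 19.85 ≈ 121 kt.
121 kt falls in the Category 4 band.

4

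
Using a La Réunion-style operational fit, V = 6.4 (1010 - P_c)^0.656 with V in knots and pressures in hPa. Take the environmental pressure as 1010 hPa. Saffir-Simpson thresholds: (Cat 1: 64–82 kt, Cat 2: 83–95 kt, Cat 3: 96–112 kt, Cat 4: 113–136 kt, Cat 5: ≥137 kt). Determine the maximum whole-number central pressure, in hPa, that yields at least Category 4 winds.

930 hPa

Category 4 begins at V = 113 kt.
Required ΔP = (113/6.4)^(1/0.656) = 17.656^1.524 ≈ 79.57 hPa.
P_c ≤ 1010 − 79.57 = 930.43, so the highest integer P_c is 930 hPa.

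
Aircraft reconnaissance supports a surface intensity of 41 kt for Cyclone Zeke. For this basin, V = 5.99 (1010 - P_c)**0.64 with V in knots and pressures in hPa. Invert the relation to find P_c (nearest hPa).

ΔP = (V / 5.99)^(1/0.64) = (41/5.99)^1.562.
41/5.99 = 6.845; 6.845^1.562 ≈ 20.20 hPa.
P_c = 1010 − 20.20 = 989.80 ≈ 990 hPa.

990 hPa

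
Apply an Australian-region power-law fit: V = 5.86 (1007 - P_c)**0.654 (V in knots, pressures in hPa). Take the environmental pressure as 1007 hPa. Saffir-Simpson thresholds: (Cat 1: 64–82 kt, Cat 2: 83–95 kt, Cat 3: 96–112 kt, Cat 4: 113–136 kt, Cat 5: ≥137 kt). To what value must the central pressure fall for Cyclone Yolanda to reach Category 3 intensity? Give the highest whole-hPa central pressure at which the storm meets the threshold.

Category 3 begins at V = 96 kt.
Required ΔP = (96/5.86)^(1/0.654) = 16.382^1.529 ≈ 71.92 hPa.
P_c ≤ 1007 − 71.92 = 935.08, so the highest integer P_c is 935 hPa.

935 hPa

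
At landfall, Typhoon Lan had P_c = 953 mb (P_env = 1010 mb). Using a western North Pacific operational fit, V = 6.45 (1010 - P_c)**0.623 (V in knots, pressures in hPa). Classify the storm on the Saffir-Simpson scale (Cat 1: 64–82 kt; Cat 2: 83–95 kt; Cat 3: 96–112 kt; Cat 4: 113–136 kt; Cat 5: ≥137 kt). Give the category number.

ΔP = 1010 − 953 = 57 mb.
V ≈ 6.45 × 57^0.623 = 6.45 × 12.41 ≈ 80 kt.
80 kt falls in the Category 1 band.

1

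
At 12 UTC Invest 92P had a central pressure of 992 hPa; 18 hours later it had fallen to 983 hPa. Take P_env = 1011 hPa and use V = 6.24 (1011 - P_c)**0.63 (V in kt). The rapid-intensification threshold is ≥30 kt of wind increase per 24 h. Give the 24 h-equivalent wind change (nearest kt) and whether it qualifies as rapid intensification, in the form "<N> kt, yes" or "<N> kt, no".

V₁: ΔP = 19, V ≈ 6.24 × 19^0.63 ≈ 39.88 kt.
V₂: ΔP = 28, V ≈ 6.24 × 28^0.63 ≈ 50.92 kt.
ΔV over 18 h = 11.04 kt → 24 h equivalent = 11.04 × 24/18 ≈ 14.72 kt.
15 kt < 30 kt ⇒ not rapid intensification.

15 kt, no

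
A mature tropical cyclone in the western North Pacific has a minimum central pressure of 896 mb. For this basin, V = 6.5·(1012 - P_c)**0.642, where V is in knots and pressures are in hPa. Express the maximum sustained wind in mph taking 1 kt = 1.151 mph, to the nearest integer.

ΔP = 1012 − 896 = 116 mb.
V ≈ 6.5 × 116^0.642 = 6.5 × 21.153 ≈ 137.498 kt.
137.498 × 1.151 ≈ 158.26 mph → 158 mph.

158 mph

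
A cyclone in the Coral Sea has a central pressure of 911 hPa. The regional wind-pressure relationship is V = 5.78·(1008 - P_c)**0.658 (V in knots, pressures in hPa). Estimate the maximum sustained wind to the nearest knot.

117 kt

ΔP = 1008 − 911 = 97 hPa.
97^0.658 ≈ 20.291.
V ≈ 5.78 × 20.291 ≈ 117.3 kt.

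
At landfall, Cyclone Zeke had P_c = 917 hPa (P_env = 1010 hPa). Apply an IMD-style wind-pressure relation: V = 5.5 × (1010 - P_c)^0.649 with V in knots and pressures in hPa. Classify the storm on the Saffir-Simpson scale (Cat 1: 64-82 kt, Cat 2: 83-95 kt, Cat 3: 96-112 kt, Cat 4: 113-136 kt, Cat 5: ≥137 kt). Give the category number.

ΔP = 1010 − 917 = 93 hPa.
V ≈ 5.5 × 93^0.649 = 5.5 × 18.95 ≈ 104 kt.
104 kt falls in the Category 3 band.

3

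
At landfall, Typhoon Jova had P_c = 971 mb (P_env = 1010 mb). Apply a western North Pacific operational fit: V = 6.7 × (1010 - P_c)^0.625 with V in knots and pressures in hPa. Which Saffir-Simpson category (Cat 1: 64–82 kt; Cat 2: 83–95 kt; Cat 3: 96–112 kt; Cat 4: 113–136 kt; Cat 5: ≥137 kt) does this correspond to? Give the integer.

1

ΔP = 1010 − 971 = 39 mb.
V ≈ 6.7 × 39^0.625 = 6.7 × 9.87 ≈ 66 kt.
66 kt falls in the Category 1 band.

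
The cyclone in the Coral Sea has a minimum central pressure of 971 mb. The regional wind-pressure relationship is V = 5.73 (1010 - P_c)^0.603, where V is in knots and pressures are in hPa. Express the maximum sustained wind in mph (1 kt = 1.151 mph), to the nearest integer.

ΔP = 1010 − 971 = 39 mb.
V ≈ 5.73 × 39^0.603 = 5.73 × 9.108 ≈ 52.188 kt.
52.188 × 1.151 ≈ 60.07 mph → 60 mph.

60 mph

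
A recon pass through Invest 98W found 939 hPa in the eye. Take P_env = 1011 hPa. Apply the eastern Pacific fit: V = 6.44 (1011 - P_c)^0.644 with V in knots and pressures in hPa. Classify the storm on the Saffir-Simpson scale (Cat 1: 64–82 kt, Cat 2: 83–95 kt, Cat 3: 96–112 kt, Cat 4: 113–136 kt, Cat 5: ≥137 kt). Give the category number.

ΔP = 1011 − 939 = 72 hPa.
V ≈ 6.44 × 72^0.644 = 6.44 × 15.71 ≈ 101 kt.
101 kt falls in the Category 3 band.

3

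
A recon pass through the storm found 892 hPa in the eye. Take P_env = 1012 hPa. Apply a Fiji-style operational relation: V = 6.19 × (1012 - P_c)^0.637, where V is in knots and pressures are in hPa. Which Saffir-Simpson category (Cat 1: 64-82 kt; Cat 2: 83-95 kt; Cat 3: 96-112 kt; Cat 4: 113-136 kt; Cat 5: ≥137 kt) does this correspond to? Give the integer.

ΔP = 1012 − 892 = 120 hPa.
V ≈ 6.19 × 120^0.637 = 6.19 × 21.11 ≈ 131 kt.
131 kt falls in the Category 4 band.

4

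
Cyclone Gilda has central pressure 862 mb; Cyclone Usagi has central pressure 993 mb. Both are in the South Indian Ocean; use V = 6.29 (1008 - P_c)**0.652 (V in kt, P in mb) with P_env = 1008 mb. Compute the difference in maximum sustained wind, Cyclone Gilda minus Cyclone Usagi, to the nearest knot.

Cyclone Gilda: ΔP = 146; V ≈ 6.29 × 146^0.652 ≈ 162.11 kt.
Cyclone Usagi: ΔP = 15; V ≈ 6.29 × 15^0.652 ≈ 36.77 kt.
Difference ≈ 162.11 − 36.77 = 125.34 → 125 kt.

125 kt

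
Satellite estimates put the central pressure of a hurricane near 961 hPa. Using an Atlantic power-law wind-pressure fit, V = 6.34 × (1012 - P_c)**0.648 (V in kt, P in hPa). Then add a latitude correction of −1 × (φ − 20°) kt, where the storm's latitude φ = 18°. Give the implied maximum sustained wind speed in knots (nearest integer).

ΔP = 1012 − 961 = 51 hPa.
51^0.648 ≈ 12.779.
V ≈ 6.34 × 12.779 ≈ 81.0 kt.
Latitude correction: −1 × (18 − 20) = 2 kt.
Corrected V ≈ 83 kt → 83 kt.

83 kt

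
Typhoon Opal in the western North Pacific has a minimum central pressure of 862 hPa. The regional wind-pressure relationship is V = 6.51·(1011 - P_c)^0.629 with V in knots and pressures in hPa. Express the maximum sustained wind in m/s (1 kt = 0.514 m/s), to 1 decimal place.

ΔP = 1011 − 862 = 149 hPa.
V ≈ 6.51 × 149^0.629 = 6.51 × 23.277 ≈ 151.536 kt.
151.536 × 0.514 ≈ 77.89 m/s → 77.9 m/s.

77.9 m/s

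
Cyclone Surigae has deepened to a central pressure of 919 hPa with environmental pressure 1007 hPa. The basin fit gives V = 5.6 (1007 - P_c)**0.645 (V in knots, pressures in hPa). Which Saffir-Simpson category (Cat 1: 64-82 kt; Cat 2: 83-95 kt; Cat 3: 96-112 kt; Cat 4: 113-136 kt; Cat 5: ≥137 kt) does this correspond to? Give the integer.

3

ΔP = 1007 − 919 = 88 hPa.
V ≈ 5.6 × 88^0.645 = 5.6 × 17.96 ≈ 101 kt.
101 kt falls in the Category 3 band.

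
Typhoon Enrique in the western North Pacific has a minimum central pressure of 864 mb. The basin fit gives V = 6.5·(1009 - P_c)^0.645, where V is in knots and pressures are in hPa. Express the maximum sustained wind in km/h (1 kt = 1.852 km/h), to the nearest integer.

298 km/h

ΔP = 1009 − 864 = 145 mb.
V ≈ 6.5 × 145^0.645 = 6.5 × 24.779 ≈ 161.063 kt.
161.063 × 1.852 ≈ 298.29 km/h → 298 km/h.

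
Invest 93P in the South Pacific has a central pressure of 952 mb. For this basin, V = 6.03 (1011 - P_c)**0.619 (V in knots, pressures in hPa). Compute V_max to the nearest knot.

ΔP = 1011 − 952 = 59 mb.
59^0.619 ≈ 12.478.
V ≈ 6.03 × 12.478 ≈ 75.2 kt.

75 kt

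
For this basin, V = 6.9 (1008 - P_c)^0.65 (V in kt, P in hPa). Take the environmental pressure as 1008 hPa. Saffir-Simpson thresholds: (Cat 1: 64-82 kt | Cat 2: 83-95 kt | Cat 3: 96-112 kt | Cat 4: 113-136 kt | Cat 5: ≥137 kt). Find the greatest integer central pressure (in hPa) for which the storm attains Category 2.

Category 2 begins at V = 83 kt.
Required ΔP = (83/6.9)^(1/0.65) = 12.029^1.538 ≈ 45.91 hPa.
P_c ≤ 1008 − 45.91 = 962.09, so the highest integer P_c is 962 hPa.

962 hPa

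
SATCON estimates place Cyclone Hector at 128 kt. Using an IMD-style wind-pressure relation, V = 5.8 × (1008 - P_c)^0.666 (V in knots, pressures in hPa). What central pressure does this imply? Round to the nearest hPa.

904 hPa

ΔP = (V / 5.8)^(1/0.666) = (128/5.8)^1.502.
128/5.8 = 22.069; 22.069^1.502 ≈ 104.16 hPa.
P_c = 1008 − 104.16 = 903.84 ≈ 904 hPa.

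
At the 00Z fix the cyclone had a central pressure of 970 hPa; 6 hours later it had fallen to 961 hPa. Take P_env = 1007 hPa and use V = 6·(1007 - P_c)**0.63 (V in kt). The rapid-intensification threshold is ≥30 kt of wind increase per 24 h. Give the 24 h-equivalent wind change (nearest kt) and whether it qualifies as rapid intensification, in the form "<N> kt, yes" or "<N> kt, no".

34 kt, yes

V₁: ΔP = 37, V ≈ 6 × 37^0.63 ≈ 58.36 kt.
V₂: ΔP = 46, V ≈ 6 × 46^0.63 ≈ 66.94 kt.
ΔV over 6 h = 8.58 kt → 24 h equivalent = 8.58 × 24/6 ≈ 34.32 kt.
34 kt ≥ 30 kt ⇒ rapid intensification.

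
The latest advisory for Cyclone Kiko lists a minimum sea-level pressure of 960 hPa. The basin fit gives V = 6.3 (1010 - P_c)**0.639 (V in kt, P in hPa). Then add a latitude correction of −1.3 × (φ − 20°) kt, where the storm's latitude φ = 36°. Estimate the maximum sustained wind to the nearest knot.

ΔP = 1010 − 960 = 50 hPa.
50^0.639 ≈ 12.180.
V ≈ 6.3 × 12.180 ≈ 76.7 kt.
Latitude correction: −1.3 × (36 − 20) = -20.8 kt.
Corrected V ≈ 55.9 kt → 56 kt.

56 kt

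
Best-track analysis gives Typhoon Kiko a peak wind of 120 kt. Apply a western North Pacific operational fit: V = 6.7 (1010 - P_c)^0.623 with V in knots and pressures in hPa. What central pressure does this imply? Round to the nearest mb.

907 mb

ΔP = (V / 6.7)^(1/0.623) = (120/6.7)^1.605.
120/6.7 = 17.910; 17.910^1.605 ≈ 102.66 mb.
P_c = 1010 − 102.66 = 907.34 ≈ 907 mb.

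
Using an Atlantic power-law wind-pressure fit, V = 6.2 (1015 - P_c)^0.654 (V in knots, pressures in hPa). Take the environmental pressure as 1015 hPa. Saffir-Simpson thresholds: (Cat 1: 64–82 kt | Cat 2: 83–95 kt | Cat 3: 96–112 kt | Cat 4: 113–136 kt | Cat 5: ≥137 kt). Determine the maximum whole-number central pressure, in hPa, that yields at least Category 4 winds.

Category 4 begins at V = 113 kt.
Required ΔP = (113/6.2)^(1/0.654) = 18.226^1.529 ≈ 84.66 hPa.
P_c ≤ 1015 − 84.66 = 930.34, so the highest integer P_c is 930 hPa.

930 hPa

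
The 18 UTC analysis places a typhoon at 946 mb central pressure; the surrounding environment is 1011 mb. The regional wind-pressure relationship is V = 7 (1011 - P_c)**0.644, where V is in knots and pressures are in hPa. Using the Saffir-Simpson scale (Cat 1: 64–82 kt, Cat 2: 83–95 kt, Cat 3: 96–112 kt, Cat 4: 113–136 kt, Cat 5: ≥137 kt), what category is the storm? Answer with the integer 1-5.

3

ΔP = 1011 − 946 = 65 mb.
V ≈ 7 × 65^0.644 = 7 × 14.71 ≈ 103 kt.
103 kt falls in the Category 3 band.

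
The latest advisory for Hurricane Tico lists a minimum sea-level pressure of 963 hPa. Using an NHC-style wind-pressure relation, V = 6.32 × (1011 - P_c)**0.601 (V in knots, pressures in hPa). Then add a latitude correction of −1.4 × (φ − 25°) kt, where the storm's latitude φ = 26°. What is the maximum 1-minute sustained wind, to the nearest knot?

63 kt

ΔP = 1011 − 963 = 48 hPa.
48^0.601 ≈ 10.243.
V ≈ 6.32 × 10.243 ≈ 64.7 kt.
Latitude correction: −1.4 × (26 − 25) = -1.4 kt.
Corrected V ≈ 63.3 kt → 63 kt.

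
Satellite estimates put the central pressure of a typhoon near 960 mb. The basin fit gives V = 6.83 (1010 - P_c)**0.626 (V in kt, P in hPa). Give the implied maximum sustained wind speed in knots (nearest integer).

ΔP = 1010 − 960 = 50 mb.
50^0.626 ≈ 11.576.
V ≈ 6.83 × 11.576 ≈ 79.1 kt.

79 kt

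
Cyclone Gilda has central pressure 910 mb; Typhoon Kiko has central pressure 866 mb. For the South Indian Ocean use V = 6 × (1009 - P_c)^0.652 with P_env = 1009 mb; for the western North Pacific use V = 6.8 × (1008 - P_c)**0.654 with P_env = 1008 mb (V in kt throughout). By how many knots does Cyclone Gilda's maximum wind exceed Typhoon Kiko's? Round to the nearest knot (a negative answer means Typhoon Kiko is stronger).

Cyclone Gilda: ΔP = 99; V ≈ 6 × 99^0.652 ≈ 120.03 kt.
Typhoon Kiko: ΔP = 142; V ≈ 6.8 × 142^0.654 ≈ 173.82 kt.
Difference ≈ 120.03 − 173.82 = -53.79 → -54 kt.

-54 kt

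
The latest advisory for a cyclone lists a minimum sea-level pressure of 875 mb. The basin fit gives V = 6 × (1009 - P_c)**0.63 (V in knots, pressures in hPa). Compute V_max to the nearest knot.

ΔP = 1009 − 875 = 134 mb.
134^0.63 ≈ 21.881.
V ≈ 6 × 21.881 ≈ 131.3 kt.

131 kt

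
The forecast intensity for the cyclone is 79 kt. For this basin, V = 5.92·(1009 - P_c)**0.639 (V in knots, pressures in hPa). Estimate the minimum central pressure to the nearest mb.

ΔP = (V / 5.92)^(1/0.639) = (79/5.92)^1.565.
79/5.92 = 13.345; 13.345^1.565 ≈ 57.68 mb.
P_c = 1009 − 57.68 = 951.32 ≈ 951 mb.

951 mb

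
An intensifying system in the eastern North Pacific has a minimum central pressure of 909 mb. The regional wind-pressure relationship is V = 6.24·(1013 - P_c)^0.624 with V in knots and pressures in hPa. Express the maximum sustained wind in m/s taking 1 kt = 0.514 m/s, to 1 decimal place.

58.2 m/s

ΔP = 1013 − 909 = 104 mb.
V ≈ 6.24 × 104^0.624 = 6.24 × 18.140 ≈ 113.191 kt.
113.191 × 0.514 ≈ 58.18 m/s → 58.2 m/s.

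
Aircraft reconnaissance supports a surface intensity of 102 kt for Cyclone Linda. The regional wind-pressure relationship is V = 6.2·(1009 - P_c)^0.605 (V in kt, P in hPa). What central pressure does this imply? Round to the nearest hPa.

907 hPa

ΔP = (V / 6.2)^(1/0.605) = (102/6.2)^1.653.
102/6.2 = 16.452; 16.452^1.653 ≈ 102.39 hPa.
P_c = 1009 − 102.39 = 906.61 ≈ 907 hPa.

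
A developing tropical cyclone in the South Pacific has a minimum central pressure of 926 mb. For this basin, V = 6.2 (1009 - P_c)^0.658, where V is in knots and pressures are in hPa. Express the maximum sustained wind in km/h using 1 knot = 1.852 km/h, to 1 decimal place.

210.3 km/h

ΔP = 1009 − 926 = 83 mb.
V ≈ 6.2 × 83^0.658 = 6.2 × 18.313 ≈ 113.539 kt.
113.539 × 1.852 ≈ 210.27 km/h → 210.3 km/h.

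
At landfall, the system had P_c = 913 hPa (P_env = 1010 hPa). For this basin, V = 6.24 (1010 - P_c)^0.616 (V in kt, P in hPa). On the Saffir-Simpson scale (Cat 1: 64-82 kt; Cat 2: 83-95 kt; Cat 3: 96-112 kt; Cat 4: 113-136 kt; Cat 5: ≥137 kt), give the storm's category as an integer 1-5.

3

ΔP = 1010 − 913 = 97 hPa.
V ≈ 6.24 × 97^0.616 = 6.24 × 16.74 ≈ 104 kt.
104 kt falls in the Category 3 band.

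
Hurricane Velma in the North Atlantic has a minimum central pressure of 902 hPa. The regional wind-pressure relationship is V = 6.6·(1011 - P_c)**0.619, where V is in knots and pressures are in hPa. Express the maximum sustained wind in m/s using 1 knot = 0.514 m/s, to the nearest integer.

62 m/s

ΔP = 1011 − 902 = 109 hPa.
V ≈ 6.6 × 109^0.619 = 6.6 × 18.246 ≈ 120.423 kt.
120.423 × 0.514 ≈ 61.90 m/s → 62 m/s.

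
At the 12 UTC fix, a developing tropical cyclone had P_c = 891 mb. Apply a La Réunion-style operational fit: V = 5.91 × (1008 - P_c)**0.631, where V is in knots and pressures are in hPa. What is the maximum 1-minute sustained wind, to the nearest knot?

ΔP = 1008 − 891 = 117 mb.
117^0.631 ≈ 20.185.
V ≈ 5.91 × 20.185 ≈ 119.3 kt.

119 kt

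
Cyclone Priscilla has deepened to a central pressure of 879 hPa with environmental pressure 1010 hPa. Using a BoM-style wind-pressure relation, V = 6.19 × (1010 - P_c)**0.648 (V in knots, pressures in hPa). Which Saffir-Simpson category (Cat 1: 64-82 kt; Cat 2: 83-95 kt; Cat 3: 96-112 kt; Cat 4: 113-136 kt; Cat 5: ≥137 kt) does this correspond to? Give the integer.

ΔP = 1010 − 879 = 131 hPa.
V ≈ 6.19 × 131^0.648 = 6.19 × 23.55 ≈ 146 kt.
146 kt falls in the Category 5 band.

5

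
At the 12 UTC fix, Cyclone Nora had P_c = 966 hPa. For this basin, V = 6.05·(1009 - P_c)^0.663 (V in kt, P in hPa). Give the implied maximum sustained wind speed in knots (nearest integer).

73 kt

ΔP = 1009 − 966 = 43 hPa.
43^0.663 ≈ 12.106.
V ≈ 6.05 × 12.106 ≈ 73.2 kt.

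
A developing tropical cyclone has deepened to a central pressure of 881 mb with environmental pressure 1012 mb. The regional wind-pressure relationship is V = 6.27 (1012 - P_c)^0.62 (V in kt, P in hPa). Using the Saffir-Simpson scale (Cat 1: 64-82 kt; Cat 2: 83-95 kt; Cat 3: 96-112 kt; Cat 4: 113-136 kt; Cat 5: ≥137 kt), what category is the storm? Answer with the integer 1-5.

ΔP = 1012 − 881 = 131 mb.
V ≈ 6.27 × 131^0.62 = 6.27 × 20.55 ≈ 129 kt.
129 kt falls in the Category 4 band.

4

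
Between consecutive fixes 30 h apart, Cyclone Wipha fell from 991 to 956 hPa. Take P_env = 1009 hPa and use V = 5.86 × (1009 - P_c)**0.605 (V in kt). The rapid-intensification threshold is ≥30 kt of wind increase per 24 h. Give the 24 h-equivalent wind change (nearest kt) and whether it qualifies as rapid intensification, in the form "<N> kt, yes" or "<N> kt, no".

25 kt, no

V₁: ΔP = 18, V ≈ 5.86 × 18^0.605 ≈ 33.68 kt.
V₂: ΔP = 53, V ≈ 5.86 × 53^0.605 ≈ 64.73 kt.
ΔV over 30 h = 31.05 kt → 24 h equivalent = 31.05 × 24/30 ≈ 24.84 kt.
25 kt < 30 kt ⇒ not rapid intensification.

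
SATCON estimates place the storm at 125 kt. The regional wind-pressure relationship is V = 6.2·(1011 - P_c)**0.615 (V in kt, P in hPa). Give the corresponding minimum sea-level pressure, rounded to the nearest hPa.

ΔP = (V / 6.2)^(1/0.615) = (125/6.2)^1.626.
125/6.2 = 20.161; 20.161^1.626 ≈ 132.18 hPa.
P_c = 1011 − 132.18 = 878.82 ≈ 879 hPa.

879 hPa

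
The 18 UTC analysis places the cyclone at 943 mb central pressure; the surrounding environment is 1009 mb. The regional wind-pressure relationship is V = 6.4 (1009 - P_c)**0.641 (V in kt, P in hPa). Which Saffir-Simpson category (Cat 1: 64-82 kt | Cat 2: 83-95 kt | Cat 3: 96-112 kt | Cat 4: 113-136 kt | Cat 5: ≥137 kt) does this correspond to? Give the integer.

2

ΔP = 1009 − 943 = 66 mb.
V ≈ 6.4 × 66^0.641 = 6.4 × 14.67 ≈ 94 kt.
94 kt falls in the Category 2 band.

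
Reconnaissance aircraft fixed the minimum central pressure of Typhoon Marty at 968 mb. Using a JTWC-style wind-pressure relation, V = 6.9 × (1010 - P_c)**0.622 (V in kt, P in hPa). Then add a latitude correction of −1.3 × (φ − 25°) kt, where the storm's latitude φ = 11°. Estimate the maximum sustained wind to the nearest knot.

ΔP = 1010 − 968 = 42 mb.
42^0.622 ≈ 10.225.
V ≈ 6.9 × 10.225 ≈ 70.6 kt.
Latitude correction: −1.3 × (11 − 25) = 18.2 kt.
Corrected V ≈ 88.8 kt → 89 kt.

89 kt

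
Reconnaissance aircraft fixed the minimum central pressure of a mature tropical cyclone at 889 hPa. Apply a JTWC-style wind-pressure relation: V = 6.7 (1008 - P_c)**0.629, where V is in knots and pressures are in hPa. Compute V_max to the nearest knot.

ΔP = 1008 − 889 = 119 hPa.
119^0.629 ≈ 20.208.
V ≈ 6.7 × 20.208 ≈ 135.4 kt.

135 kt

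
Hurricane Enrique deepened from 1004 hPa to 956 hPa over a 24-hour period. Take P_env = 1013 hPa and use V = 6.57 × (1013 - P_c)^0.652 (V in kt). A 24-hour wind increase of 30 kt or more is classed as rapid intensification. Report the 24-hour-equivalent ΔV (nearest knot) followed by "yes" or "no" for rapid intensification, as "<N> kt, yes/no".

V₁: ΔP = 9, V ≈ 6.57 × 9^0.652 ≈ 27.53 kt.
V₂: ΔP = 57, V ≈ 6.57 × 57^0.652 ≈ 91.71 kt.
ΔV over 24 h = 64.18 kt → 24 h equivalent = 64.18 × 24/24 ≈ 64.18 kt.
64 kt ≥ 30 kt ⇒ rapid intensification.

64 kt, yes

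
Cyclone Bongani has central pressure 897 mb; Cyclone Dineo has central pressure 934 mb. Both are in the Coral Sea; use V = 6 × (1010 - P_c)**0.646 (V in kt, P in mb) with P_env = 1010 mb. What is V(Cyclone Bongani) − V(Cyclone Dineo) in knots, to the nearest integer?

Cyclone Bongani: ΔP = 113; V ≈ 6 × 113^0.646 ≈ 127.19 kt.
Cyclone Dineo: ΔP = 76; V ≈ 6 × 76^0.646 ≈ 98.44 kt.
Difference ≈ 127.19 − 98.44 = 28.75 → 29 kt.

29 kt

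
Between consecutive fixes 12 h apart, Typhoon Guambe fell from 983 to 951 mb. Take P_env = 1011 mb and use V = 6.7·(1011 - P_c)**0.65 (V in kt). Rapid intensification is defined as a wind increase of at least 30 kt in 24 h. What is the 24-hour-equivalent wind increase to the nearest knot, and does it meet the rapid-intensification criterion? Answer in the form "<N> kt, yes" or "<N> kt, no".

V₁: ΔP = 28, V ≈ 6.7 × 28^0.65 ≈ 58.44 kt.
V₂: ΔP = 60, V ≈ 6.7 × 60^0.65 ≈ 95.91 kt.
ΔV over 12 h = 37.47 kt → 24 h equivalent = 37.47 × 24/12 ≈ 74.94 kt.
75 kt ≥ 30 kt ⇒ rapid intensification.

75 kt, yes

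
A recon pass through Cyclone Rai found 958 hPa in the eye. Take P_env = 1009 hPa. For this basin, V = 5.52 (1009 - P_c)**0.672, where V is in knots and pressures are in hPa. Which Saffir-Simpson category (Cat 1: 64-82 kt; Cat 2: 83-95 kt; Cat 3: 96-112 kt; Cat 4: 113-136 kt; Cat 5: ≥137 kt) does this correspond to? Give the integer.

1

ΔP = 1009 − 958 = 51 hPa.
V ≈ 5.52 × 51^0.672 = 5.52 × 14.04 ≈ 78 kt.
78 kt falls in the Category 1 band.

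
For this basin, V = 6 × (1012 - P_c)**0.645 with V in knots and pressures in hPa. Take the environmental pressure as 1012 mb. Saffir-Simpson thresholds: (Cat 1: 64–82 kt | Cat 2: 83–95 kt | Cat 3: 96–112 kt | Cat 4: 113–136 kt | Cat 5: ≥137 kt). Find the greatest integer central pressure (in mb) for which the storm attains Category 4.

Category 4 begins at V = 113 kt.
Required ΔP = (113/6)^(1/0.645) = 18.833^1.550 ≈ 94.76 mb.
P_c ≤ 1012 − 94.76 = 917.24, so the highest integer P_c is 917 mb.

917 mb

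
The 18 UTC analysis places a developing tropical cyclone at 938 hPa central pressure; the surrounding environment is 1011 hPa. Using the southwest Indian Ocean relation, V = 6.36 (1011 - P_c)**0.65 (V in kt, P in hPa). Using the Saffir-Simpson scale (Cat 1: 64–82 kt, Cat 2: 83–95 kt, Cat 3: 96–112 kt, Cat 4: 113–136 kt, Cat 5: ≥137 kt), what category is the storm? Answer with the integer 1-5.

3

ΔP = 1011 − 938 = 73 hPa.
V ≈ 6.36 × 73^0.65 = 6.36 × 16.26 ≈ 103 kt.
103 kt falls in the Category 3 band.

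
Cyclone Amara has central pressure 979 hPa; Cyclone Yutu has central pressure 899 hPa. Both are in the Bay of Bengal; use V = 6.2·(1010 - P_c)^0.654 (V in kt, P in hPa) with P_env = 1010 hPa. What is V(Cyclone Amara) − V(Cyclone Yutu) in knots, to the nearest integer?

-76 kt

Cyclone Amara: ΔP = 31; V ≈ 6.2 × 31^0.654 ≈ 58.58 kt.
Cyclone Yutu: ΔP = 111; V ≈ 6.2 × 111^0.654 ≈ 134.91 kt.
Difference ≈ 58.58 − 134.91 = -76.33 → -76 kt.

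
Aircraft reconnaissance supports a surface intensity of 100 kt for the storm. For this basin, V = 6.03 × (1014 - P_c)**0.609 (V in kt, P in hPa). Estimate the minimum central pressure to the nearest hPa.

913 hPa

ΔP = (V / 6.03)^(1/0.609) = (100/6.03)^1.642.
100/6.03 = 16.584; 16.584^1.642 ≈ 100.64 hPa.
P_c = 1014 − 100.64 = 913.36 ≈ 913 hPa.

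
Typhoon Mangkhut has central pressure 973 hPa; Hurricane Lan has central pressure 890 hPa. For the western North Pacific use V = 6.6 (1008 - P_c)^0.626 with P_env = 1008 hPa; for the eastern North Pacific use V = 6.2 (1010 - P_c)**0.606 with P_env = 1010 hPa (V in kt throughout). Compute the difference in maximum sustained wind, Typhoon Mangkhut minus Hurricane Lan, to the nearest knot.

-52 kt

Typhoon Mangkhut: ΔP = 35; V ≈ 6.6 × 35^0.626 ≈ 61.11 kt.
Hurricane Lan: ΔP = 120; V ≈ 6.2 × 120^0.606 ≈ 112.82 kt.
Difference ≈ 61.11 − 112.82 = -51.71 → -52 kt.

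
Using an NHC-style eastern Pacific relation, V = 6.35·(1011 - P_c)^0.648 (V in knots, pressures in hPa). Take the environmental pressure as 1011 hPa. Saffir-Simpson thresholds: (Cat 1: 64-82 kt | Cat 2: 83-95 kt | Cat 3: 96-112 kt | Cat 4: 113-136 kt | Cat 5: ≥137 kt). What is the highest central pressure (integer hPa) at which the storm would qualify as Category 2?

958 hPa

Category 2 begins at V = 83 kt.
Required ΔP = (83/6.35)^(1/0.648) = 13.071^1.543 ≈ 52.81 hPa.
P_c ≤ 1011 − 52.81 = 958.19, so the highest integer P_c is 958 hPa.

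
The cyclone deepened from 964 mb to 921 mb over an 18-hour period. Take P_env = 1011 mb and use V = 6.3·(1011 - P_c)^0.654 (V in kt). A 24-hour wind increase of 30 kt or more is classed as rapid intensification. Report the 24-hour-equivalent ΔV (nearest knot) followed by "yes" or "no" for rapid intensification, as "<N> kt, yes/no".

55 kt, yes

V₁: ΔP = 47, V ≈ 6.3 × 47^0.654 ≈ 78.14 kt.
V₂: ΔP = 90, V ≈ 6.3 × 90^0.654 ≈ 119.51 kt.
ΔV over 18 h = 41.37 kt → 24 h equivalent = 41.37 × 24/18 ≈ 55.16 kt.
55 kt ≥ 30 kt ⇒ rapid intensification.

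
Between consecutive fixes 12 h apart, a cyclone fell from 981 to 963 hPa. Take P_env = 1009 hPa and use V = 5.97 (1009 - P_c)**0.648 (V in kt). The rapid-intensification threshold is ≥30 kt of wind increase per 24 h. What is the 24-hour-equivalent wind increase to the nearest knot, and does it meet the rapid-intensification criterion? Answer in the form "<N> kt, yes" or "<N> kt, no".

39 kt, yes

V₁: ΔP = 28, V ≈ 5.97 × 28^0.648 ≈ 51.73 kt.
V₂: ΔP = 46, V ≈ 5.97 × 46^0.648 ≈ 71.36 kt.
ΔV over 12 h = 19.63 kt → 24 h equivalent = 19.63 × 24/12 ≈ 39.26 kt.
39 kt ≥ 30 kt ⇒ rapid intensification.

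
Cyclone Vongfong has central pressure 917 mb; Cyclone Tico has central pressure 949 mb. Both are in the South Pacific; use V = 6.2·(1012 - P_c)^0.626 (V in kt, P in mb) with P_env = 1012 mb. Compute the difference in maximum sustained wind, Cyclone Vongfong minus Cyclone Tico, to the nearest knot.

24 kt

Cyclone Vongfong: ΔP = 95; V ≈ 6.2 × 95^0.626 ≈ 107.26 kt.
Cyclone Tico: ΔP = 63; V ≈ 6.2 × 63^0.626 ≈ 82.94 kt.
Difference ≈ 107.26 − 82.94 = 24.32 → 24 kt.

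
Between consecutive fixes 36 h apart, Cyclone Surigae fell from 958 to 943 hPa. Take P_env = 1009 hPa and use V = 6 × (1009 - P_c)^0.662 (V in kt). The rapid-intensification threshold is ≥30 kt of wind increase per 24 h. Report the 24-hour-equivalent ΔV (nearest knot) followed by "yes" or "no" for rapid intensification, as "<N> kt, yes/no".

V₁: ΔP = 51, V ≈ 6 × 51^0.662 ≈ 81.01 kt.
V₂: ΔP = 66, V ≈ 6 × 66^0.662 ≈ 96.09 kt.
ΔV over 36 h = 15.08 kt → 24 h equivalent = 15.08 × 24/36 ≈ 10.05 kt.
10 kt < 30 kt ⇒ not rapid intensification.

10 kt, no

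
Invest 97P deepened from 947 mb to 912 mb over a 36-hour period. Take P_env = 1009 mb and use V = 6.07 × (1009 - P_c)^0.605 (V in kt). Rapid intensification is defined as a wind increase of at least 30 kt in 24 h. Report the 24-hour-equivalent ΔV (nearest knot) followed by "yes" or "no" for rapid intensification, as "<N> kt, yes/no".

15 kt, no

V₁: ΔP = 62, V ≈ 6.07 × 62^0.605 ≈ 73.72 kt.
V₂: ΔP = 97, V ≈ 6.07 × 97^0.605 ≈ 96.65 kt.
ΔV over 36 h = 22.93 kt → 24 h equivalent = 22.93 × 24/36 ≈ 15.29 kt.
15 kt < 30 kt ⇒ not rapid intensification.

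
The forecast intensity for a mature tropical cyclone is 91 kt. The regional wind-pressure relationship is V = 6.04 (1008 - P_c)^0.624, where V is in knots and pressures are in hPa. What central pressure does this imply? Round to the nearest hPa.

ΔP = (V / 6.04)^(1/0.624) = (91/6.04)^1.603.
91/6.04 = 15.066; 15.066^1.603 ≈ 77.24 hPa.
P_c = 1008 − 77.24 = 930.76 ≈ 931 hPa.

931 hPa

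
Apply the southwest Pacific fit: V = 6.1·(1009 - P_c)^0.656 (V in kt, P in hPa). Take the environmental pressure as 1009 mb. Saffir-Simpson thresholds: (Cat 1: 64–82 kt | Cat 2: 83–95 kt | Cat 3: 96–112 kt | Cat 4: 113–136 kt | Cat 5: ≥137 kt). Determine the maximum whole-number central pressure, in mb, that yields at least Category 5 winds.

894 mb

Category 5 begins at V = 137 kt.
Required ΔP = (137/6.1)^(1/0.656) = 22.459^1.524 ≈ 114.83 mb.
P_c ≤ 1009 − 114.83 = 894.17, so the highest integer P_c is 894 mb.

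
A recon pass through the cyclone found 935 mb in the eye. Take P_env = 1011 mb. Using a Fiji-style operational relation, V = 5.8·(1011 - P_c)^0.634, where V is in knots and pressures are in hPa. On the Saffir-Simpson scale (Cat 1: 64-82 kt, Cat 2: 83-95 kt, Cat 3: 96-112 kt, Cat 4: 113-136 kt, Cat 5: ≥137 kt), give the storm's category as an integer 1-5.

2

ΔP = 1011 − 935 = 76 mb.
V ≈ 5.8 × 76^0.634 = 5.8 × 15.58 ≈ 90 kt.
90 kt falls in the Category 2 band.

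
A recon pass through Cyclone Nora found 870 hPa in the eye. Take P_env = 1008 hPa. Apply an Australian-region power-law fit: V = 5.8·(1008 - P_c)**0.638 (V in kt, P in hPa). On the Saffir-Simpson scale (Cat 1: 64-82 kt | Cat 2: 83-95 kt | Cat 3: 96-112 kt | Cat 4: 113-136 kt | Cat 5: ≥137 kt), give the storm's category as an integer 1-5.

4

ΔP = 1008 − 870 = 138 hPa.
V ≈ 5.8 × 138^0.638 = 5.8 × 23.19 ≈ 134 kt.
134 kt falls in the Category 4 band.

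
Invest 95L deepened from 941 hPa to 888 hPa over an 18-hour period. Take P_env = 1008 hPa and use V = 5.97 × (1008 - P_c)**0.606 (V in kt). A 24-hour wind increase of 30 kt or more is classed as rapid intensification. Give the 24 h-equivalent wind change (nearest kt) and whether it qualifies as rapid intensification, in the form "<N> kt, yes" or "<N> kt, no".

43 kt, yes

V₁: ΔP = 67, V ≈ 5.97 × 67^0.606 ≈ 76.31 kt.
V₂: ΔP = 120, V ≈ 5.97 × 120^0.606 ≈ 108.63 kt.
ΔV over 18 h = 32.32 kt → 24 h equivalent = 32.32 × 24/18 ≈ 43.09 kt.
43 kt ≥ 30 kt ⇒ rapid intensification.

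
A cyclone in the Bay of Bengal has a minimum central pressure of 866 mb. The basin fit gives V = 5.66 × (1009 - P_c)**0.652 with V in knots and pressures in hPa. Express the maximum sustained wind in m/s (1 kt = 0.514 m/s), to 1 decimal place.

74.0 m/s

ΔP = 1009 − 866 = 143 mb.
V ≈ 5.66 × 143^0.652 = 5.66 × 25.426 ≈ 143.912 kt.
143.912 × 0.514 ≈ 73.97 m/s → 74.0 m/s.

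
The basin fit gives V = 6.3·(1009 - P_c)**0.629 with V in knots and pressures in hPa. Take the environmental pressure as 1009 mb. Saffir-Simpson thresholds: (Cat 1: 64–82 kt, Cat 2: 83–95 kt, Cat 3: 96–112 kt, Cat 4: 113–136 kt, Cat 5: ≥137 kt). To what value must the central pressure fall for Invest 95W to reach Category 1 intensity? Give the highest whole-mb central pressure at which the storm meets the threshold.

969 mb

Category 1 begins at V = 64 kt.
Required ΔP = (64/6.3)^(1/0.629) = 10.159^1.590 ≈ 39.87 mb.
P_c ≤ 1009 − 39.87 = 969.13, so the highest integer P_c is 969 mb.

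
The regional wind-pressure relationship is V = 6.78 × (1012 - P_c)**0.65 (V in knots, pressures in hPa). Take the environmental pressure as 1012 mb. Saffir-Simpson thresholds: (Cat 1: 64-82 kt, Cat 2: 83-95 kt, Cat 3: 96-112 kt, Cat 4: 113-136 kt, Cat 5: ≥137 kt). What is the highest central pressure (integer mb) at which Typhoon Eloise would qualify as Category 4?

936 mb

Category 4 begins at V = 113 kt.
Required ΔP = (113/6.78)^(1/0.65) = 16.667^1.538 ≈ 75.82 mb.
P_c ≤ 1012 − 75.82 = 936.18, so the highest integer P_c is 936 mb.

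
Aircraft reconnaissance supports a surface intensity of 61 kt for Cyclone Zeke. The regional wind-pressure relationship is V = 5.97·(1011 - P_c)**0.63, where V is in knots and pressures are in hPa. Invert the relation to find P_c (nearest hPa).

971 hPa

ΔP = (V / 5.97)^(1/0.63) = (61/5.97)^1.587.
61/5.97 = 10.218; 10.218^1.587 ≈ 40.01 hPa.
P_c = 1011 − 40.01 = 970.99 ≈ 971 hPa.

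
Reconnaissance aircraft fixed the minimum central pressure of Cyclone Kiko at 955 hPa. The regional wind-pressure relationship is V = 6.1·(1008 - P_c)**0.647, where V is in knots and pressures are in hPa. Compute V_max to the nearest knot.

80 kt

ΔP = 1008 − 955 = 53 hPa.
53^0.647 ≈ 13.050.
V ≈ 6.1 × 13.050 ≈ 79.6 kt.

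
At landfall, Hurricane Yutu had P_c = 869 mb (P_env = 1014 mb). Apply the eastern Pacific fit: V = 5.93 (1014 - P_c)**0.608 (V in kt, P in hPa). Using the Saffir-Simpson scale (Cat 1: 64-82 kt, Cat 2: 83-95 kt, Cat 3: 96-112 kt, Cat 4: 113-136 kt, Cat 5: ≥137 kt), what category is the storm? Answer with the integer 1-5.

4

ΔP = 1014 − 869 = 145 mb.
V ≈ 5.93 × 145^0.608 = 5.93 × 20.61 ≈ 122 kt.
122 kt falls in the Category 4 band.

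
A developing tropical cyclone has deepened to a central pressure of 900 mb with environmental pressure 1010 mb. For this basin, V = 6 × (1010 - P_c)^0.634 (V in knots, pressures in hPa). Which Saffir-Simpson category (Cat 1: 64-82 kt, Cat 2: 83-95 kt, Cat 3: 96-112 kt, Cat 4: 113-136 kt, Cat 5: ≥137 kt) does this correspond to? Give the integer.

4

ΔP = 1010 − 900 = 110 mb.
V ≈ 6 × 110^0.634 = 6 × 19.69 ≈ 118 kt.
118 kt falls in the Category 4 band.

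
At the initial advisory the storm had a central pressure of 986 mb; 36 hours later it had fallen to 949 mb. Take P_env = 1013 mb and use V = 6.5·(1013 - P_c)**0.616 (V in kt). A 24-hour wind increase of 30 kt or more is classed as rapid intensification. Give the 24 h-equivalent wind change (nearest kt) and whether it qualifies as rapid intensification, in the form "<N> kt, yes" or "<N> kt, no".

V₁: ΔP = 27, V ≈ 6.5 × 27^0.616 ≈ 49.50 kt.
V₂: ΔP = 64, V ≈ 6.5 × 64^0.616 ≈ 84.24 kt.
ΔV over 36 h = 34.74 kt → 24 h equivalent = 34.74 × 24/36 ≈ 23.16 kt.
23 kt < 30 kt ⇒ not rapid intensification.

23 kt, no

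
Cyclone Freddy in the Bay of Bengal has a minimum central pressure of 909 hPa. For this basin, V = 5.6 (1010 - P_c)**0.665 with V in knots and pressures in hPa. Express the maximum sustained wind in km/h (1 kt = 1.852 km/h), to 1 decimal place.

223.2 km/h

ΔP = 1010 − 909 = 101 hPa.
V ≈ 5.6 × 101^0.665 = 5.6 × 21.522 ≈ 120.521 kt.
120.521 × 1.852 ≈ 223.20 km/h → 223.2 km/h.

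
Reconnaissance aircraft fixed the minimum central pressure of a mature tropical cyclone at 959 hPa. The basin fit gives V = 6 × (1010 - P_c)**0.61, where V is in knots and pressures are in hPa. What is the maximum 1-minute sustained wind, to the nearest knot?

ΔP = 1010 − 959 = 51 hPa.
51^0.61 ≈ 11.006.
V ≈ 6 × 11.006 ≈ 66.0 kt.

66 kt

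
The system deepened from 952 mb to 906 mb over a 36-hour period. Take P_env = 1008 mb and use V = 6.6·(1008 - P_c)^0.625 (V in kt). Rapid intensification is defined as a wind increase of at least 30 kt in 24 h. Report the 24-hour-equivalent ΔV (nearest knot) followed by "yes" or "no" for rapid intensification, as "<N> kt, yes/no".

25 kt, no

V₁: ΔP = 56, V ≈ 6.6 × 56^0.625 ≈ 81.69 kt.
V₂: ΔP = 102, V ≈ 6.6 × 102^0.625 ≈ 118.83 kt.
ΔV over 36 h = 37.14 kt → 24 h equivalent = 37.14 × 24/36 ≈ 24.76 kt.
25 kt < 30 kt ⇒ not rapid intensification.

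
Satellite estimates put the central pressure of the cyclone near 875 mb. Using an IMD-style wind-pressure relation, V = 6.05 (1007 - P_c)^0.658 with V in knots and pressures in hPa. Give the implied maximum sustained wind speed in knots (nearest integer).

150 kt

ΔP = 1007 − 875 = 132 mb.
132^0.658 ≈ 24.851.
V ≈ 6.05 × 24.851 ≈ 150.3 kt.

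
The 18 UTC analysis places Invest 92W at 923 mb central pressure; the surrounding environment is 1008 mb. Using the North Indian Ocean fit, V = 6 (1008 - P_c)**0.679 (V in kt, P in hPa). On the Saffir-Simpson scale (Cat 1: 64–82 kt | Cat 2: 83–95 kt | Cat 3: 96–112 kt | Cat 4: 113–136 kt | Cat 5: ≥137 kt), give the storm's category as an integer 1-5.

4

ΔP = 1008 − 923 = 85 mb.
V ≈ 6 × 85^0.679 = 6 × 20.42 ≈ 123 kt.
123 kt falls in the Category 4 band.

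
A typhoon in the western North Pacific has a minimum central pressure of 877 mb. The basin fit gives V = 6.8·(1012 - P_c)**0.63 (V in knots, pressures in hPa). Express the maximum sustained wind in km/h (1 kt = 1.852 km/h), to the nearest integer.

277 km/h

ΔP = 1012 − 877 = 135 mb.
V ≈ 6.8 × 135^0.63 = 6.8 × 21.984 ≈ 149.492 kt.
149.492 × 1.852 ≈ 276.86 km/h → 277 km/h.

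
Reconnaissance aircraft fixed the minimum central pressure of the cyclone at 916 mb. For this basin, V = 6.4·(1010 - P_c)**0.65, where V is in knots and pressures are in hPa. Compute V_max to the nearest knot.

123 kt

ΔP = 1010 − 916 = 94 mb.
94^0.65 ≈ 19.166.
V ≈ 6.4 × 19.166 ≈ 122.7 kt.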